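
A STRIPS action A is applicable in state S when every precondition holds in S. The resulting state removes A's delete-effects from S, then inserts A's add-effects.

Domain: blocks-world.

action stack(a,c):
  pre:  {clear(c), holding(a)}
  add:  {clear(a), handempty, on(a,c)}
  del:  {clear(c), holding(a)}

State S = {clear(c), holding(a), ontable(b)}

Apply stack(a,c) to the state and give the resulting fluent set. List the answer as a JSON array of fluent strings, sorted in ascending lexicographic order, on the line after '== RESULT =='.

Compute (S \ del) ∪ add:
  pre ⊆ S: {clear(c), holding(a)} ⊆ S  — applicable
  S \ del = {ontable(b)}
  ∪ add   = {clear(a), handempty, on(a,c), ontable(b)}

== RESULT ==
["clear(a)", "handempty", "on(a,c)", "ontable(b)"]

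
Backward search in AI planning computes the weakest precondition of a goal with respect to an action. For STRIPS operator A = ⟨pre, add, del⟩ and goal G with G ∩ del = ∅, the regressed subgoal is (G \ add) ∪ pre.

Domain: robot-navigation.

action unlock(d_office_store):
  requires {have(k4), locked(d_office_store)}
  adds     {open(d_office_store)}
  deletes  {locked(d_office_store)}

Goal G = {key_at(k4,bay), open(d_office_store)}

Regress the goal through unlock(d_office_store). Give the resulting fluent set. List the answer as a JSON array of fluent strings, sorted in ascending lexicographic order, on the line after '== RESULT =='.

Compute (G \ add) ∪ pre:
  G ∩ del = {}  (empty — regression defined)
  G \ add = {key_at(k4,bay), open(d_office_store)} \ {open(d_office_store)} = {key_at(k4,bay)}
  ∪ pre   = {key_at(k4,bay)} ∪ {have(k4), locked(d_office_store)}
          = {have(k4), key_at(k4,bay), locked(d_office_store)}

== RESULT ==
["have(k4)", "key_at(k4,bay)", "locked(d_office_store)"]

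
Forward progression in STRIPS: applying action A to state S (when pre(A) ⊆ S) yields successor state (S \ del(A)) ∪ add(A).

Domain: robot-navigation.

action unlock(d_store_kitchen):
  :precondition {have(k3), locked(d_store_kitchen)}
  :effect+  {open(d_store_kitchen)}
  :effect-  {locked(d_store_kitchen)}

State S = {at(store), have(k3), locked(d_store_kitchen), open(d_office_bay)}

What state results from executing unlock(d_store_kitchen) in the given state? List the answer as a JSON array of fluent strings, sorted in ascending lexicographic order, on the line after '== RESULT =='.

Compute (S \ del) ∪ add:
  pre ⊆ S: {have(k3), locked(d_store_kitchen)} ⊆ S  — applicable
  S \ del = {at(store), have(k3), open(d_office_bay)}
  ∪ add   = {at(store), have(k3), open(d_office_bay), open(d_store_kitchen)}

== RESULT ==
["at(store)", "have(k3)", "open(d_office_bay)", "open(d_store_kitchen)"]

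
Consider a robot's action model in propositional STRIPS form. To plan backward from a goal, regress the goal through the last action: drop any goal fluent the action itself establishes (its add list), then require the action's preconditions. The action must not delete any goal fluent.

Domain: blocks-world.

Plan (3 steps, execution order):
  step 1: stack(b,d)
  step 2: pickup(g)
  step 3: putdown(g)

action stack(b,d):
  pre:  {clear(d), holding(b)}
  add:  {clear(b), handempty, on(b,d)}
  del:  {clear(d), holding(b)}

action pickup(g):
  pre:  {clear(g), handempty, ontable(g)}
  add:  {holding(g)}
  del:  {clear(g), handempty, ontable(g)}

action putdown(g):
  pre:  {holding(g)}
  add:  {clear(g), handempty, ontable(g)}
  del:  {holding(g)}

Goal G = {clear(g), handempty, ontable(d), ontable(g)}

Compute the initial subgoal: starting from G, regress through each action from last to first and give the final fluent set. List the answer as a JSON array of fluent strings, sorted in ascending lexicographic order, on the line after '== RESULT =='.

Regress step by step:
  through step 3 (putdown(g)): drop {clear(g), handempty, ontable(g)}, keep {ontable(d)}, require {holding(g)}
    → {holding(g), ontable(d)}
  through step 2 (pickup(g)): drop {holding(g)}, keep {ontable(d)}, require {clear(g), handempty, ontable(g)}
    → {clear(g), handempty, ontable(d), ontable(g)}
  through step 1 (stack(b,d)): drop {handempty}, keep {clear(g), ontable(d), ontable(g)}, require {clear(d), holding(b)}
    → {clear(d), clear(g), holding(b), ontable(d), ontable(g)}

== RESULT ==
["clear(d)", "clear(g)", "holding(b)", "ontable(d)", "ontable(g)"]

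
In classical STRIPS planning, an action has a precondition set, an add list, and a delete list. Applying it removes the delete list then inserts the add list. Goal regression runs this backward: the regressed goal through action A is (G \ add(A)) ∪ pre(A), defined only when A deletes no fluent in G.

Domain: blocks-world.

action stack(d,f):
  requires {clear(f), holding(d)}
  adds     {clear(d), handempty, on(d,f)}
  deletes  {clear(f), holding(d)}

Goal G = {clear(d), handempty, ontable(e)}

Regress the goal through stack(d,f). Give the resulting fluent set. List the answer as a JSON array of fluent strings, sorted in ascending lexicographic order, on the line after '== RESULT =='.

Compute (G \ add) ∪ pre:
  G ∩ del = {}  (empty — regression defined)
  G \ add = {clear(d), handempty, ontable(e)} \ {clear(d), handempty, on(d,f)} = {ontable(e)}
  ∪ pre   = {ontable(e)} ∪ {clear(f), holding(d)}
          = {clear(f), holding(d), ontable(e)}

== RESULT ==
["clear(f)", "holding(d)", "ontable(e)"]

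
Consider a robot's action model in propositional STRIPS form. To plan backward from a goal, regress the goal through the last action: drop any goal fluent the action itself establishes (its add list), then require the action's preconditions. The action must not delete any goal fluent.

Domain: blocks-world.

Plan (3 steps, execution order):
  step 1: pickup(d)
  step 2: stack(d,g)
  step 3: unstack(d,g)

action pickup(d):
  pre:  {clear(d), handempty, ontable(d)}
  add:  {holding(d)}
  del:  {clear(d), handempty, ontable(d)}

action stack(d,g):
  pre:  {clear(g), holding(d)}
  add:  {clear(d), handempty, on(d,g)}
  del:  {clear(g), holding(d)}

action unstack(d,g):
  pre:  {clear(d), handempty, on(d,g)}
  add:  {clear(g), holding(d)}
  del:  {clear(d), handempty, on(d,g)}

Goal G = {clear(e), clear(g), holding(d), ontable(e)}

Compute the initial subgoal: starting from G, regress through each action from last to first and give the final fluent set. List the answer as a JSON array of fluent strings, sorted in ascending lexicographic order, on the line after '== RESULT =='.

Regress step by step:
  through step 3 (unstack(d,g)): drop {clear(g), holding(d)}, keep {clear(e), ontable(e)}, require {clear(d), handempty, on(d,g)}
    → {clear(d), clear(e), handempty, on(d,g), ontable(e)}
  through step 2 (stack(d,g)): drop {clear(d), handempty, on(d,g)}, keep {clear(e), ontable(e)}, require {clear(g), holding(d)}
    → {clear(e), clear(g), holding(d), ontable(e)}
  through step 1 (pickup(d)): drop {holding(d)}, keep {clear(e), clear(g), ontable(e)}, require {clear(d), handempty, ontable(d)}
    → {clear(d), clear(e), clear(g), handempty, ontable(d), ontable(e)}

== RESULT ==
["clear(d)", "clear(e)", "clear(g)", "handempty", "ontable(d)", "ontable(e)"]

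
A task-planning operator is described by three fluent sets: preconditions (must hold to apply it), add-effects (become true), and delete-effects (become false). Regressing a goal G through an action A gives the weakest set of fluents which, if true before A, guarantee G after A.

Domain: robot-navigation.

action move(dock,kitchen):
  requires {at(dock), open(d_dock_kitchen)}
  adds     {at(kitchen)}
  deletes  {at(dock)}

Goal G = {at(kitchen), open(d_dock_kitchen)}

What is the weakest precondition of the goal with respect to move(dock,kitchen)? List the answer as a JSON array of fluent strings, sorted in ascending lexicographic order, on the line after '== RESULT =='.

Regress:
  G ∩ del = {}  (empty — regression defined)
  G \ add = {at(kitchen), open(d_dock_kitchen)} \ {at(kitchen)} = {open(d_dock_kitchen)}
  ∪ pre   = {open(d_dock_kitchen)} ∪ {at(dock), open(d_dock_kitchen)}
          = {at(dock), open(d_dock_kitchen)}

== RESULT ==
["at(dock)", "open(d_dock_kitchen)"]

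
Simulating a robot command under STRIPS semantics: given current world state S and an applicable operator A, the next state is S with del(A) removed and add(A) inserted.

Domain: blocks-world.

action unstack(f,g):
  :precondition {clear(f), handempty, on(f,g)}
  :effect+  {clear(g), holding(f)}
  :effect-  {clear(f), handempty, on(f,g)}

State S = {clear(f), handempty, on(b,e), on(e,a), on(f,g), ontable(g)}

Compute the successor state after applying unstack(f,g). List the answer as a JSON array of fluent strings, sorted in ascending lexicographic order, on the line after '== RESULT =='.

Compute (S \ del) ∪ add:
  pre ⊆ S: {clear(f), handempty, on(f,g)} ⊆ S  — applicable
  S \ del = {on(b,e), on(e,a), ontable(g)}
  ∪ add   = {clear(g), holding(f), on(b,e), on(e,a), ontable(g)}

== RESULT ==
["clear(g)", "holding(f)", "on(b,e)", "on(e,a)", "ontable(g)"]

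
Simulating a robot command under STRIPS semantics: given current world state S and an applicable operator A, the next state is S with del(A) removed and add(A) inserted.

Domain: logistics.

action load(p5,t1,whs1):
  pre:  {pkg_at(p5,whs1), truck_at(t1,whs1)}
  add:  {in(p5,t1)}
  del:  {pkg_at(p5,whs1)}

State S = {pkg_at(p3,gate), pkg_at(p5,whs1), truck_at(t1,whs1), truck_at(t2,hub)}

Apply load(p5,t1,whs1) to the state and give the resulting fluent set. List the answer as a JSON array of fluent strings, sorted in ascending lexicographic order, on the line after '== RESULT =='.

Compute (S \ del) ∪ add:
  pre ⊆ S: {pkg_at(p5,whs1), truck_at(t1,whs1)} ⊆ S  — applicable
  S \ del = {pkg_at(p3,gate), truck_at(t1,whs1), truck_at(t2,hub)}
  ∪ add   = {in(p5,t1), pkg_at(p3,gate), truck_at(t1,whs1), truck_at(t2,hub)}

== RESULT ==
["in(p5,t1)", "pkg_at(p3,gate)", "truck_at(t1,whs1)", "truck_at(t2,hub)"]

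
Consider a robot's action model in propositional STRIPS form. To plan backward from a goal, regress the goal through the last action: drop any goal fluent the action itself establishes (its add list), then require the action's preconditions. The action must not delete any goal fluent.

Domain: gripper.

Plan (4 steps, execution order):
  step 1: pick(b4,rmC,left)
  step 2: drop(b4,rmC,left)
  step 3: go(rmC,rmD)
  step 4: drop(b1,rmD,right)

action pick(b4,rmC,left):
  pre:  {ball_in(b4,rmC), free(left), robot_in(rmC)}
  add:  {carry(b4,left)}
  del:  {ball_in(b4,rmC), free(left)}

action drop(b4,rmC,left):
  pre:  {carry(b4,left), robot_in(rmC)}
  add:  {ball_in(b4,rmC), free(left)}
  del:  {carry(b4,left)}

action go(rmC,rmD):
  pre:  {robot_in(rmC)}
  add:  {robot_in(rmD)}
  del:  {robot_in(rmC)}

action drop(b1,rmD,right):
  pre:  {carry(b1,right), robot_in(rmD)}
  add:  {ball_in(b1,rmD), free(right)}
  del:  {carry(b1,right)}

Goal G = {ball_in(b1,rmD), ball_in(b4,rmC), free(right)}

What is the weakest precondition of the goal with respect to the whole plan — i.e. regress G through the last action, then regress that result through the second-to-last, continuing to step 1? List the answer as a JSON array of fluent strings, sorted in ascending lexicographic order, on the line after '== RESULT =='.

Work backward from the goal:
  through step 4 (drop(b1,rmD,right)): drop {ball_in(b1,rmD), free(right)}, keep {ball_in(b4,rmC)}, require {carry(b1,right), robot_in(rmD)}
    → {ball_in(b4,rmC), carry(b1,right), robot_in(rmD)}
  through step 3 (go(rmC,rmD)): drop {robot_in(rmD)}, keep {ball_in(b4,rmC), carry(b1,right)}, require {robot_in(rmC)}
    → {ball_in(b4,rmC), carry(b1,right), robot_in(rmC)}
  through step 2 (drop(b4,rmC,left)): drop {ball_in(b4,rmC)}, keep {carry(b1,right), robot_in(rmC)}, require {carry(b4,left), robot_in(rmC)}
    → {carry(b1,right), carry(b4,left), robot_in(rmC)}
  through step 1 (pick(b4,rmC,left)): drop {carry(b4,left)}, keep {carry(b1,right), robot_in(rmC)}, require {ball_in(b4,rmC), free(left), robot_in(rmC)}
    → {ball_in(b4,rmC), carry(b1,right), free(left), robot_in(rmC)}

== RESULT ==
["ball_in(b4,rmC)", "carry(b1,right)", "free(left)", "robot_in(rmC)"]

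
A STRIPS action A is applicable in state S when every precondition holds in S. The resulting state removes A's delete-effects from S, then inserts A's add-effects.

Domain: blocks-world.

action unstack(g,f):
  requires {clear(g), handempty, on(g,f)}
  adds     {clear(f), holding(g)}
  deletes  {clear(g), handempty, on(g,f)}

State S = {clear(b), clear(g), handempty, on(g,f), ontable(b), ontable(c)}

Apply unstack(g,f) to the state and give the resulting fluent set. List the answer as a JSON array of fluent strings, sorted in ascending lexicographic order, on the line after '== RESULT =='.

Compute (S \ del) ∪ add:
  pre ⊆ S: {clear(g), handempty, on(g,f)} ⊆ S  — applicable
  S \ del = {clear(b), ontable(b), ontable(c)}
  ∪ add   = {clear(b), clear(f), holding(g), ontable(b), ontable(c)}

== RESULT ==
["clear(b)", "clear(f)", "holding(g)", "ontable(b)", "ontable(c)"]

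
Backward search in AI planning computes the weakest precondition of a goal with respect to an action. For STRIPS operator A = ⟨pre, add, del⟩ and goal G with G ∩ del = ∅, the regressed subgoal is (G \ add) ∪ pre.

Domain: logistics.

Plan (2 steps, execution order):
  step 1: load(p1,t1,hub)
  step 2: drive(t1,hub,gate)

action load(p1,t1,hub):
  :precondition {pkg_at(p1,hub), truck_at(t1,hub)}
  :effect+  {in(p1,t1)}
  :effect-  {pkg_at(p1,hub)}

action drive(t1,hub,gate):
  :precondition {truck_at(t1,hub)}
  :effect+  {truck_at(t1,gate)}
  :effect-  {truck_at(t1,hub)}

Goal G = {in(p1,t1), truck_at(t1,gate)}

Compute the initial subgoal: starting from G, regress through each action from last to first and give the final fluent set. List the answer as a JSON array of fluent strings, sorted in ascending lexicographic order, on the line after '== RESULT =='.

Work backward from the goal:
  through step 2 (drive(t1,hub,gate)): drop {truck_at(t1,gate)}, keep {in(p1,t1)}, require {truck_at(t1,hub)}
    → {in(p1,t1), truck_at(t1,hub)}
  through step 1 (load(p1,t1,hub)): drop {in(p1,t1)}, keep {truck_at(t1,hub)}, require {pkg_at(p1,hub), truck_at(t1,hub)}
    → {pkg_at(p1,hub), truck_at(t1,hub)}

== RESULT ==
["pkg_at(p1,hub)", "truck_at(t1,hub)"]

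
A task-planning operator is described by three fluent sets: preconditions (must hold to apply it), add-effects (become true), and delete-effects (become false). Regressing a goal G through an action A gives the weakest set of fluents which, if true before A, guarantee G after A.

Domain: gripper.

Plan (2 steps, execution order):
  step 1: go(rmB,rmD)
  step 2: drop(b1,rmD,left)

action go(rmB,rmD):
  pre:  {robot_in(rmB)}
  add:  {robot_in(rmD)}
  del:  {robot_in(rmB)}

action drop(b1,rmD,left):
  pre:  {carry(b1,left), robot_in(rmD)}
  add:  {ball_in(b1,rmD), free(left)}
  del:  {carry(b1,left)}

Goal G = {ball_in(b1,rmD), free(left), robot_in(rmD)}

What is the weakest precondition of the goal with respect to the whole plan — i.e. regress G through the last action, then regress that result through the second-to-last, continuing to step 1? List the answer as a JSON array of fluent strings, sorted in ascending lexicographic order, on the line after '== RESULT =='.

Regress step by step:
  through step 2 (drop(b1,rmD,left)): drop {ball_in(b1,rmD), free(left)}, keep {robot_in(rmD)}, require {carry(b1,left), robot_in(rmD)}
    → {carry(b1,left), robot_in(rmD)}
  through step 1 (go(rmB,rmD)): drop {robot_in(rmD)}, keep {carry(b1,left)}, require {robot_in(rmB)}
    → {carry(b1,left), robot_in(rmB)}

== RESULT ==
["carry(b1,left)", "robot_in(rmB)"]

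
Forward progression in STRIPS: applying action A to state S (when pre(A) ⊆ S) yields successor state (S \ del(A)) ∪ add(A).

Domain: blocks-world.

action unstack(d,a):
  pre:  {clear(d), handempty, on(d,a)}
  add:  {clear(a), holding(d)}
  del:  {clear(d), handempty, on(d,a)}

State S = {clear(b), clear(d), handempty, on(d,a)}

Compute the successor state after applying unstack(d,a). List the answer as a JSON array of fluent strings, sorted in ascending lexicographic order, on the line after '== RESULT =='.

Progress:
  pre ⊆ S: {clear(d), handempty, on(d,a)} ⊆ S  — applicable
  S \ del = {clear(b)}
  ∪ add   = {clear(a), clear(b), holding(d)}

== RESULT ==
["clear(a)", "clear(b)", "holding(d)"]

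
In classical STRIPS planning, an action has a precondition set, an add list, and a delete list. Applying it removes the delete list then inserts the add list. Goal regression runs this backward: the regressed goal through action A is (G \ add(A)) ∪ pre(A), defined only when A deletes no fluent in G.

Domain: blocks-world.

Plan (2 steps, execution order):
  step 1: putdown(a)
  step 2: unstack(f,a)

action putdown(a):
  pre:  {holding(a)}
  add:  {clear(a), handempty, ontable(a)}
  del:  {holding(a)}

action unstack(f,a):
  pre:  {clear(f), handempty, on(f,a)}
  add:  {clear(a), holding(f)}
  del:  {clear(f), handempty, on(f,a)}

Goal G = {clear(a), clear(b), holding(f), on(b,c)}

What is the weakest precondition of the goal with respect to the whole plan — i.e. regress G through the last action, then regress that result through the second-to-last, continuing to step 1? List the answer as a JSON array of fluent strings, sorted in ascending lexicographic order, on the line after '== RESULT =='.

Work backward from the goal:
  through step 2 (unstack(f,a)): drop {clear(a), holding(f)}, keep {clear(b), on(b,c)}, require {clear(f), handempty, on(f,a)}
    → {clear(b), clear(f), handempty, on(b,c), on(f,a)}
  through step 1 (putdown(a)): drop {handempty}, keep {clear(b), clear(f), on(b,c), on(f,a)}, require {holding(a)}
    → {clear(b), clear(f), holding(a), on(b,c), on(f,a)}

== RESULT ==
["clear(b)", "clear(f)", "holding(a)", "on(b,c)", "on(f,a)"]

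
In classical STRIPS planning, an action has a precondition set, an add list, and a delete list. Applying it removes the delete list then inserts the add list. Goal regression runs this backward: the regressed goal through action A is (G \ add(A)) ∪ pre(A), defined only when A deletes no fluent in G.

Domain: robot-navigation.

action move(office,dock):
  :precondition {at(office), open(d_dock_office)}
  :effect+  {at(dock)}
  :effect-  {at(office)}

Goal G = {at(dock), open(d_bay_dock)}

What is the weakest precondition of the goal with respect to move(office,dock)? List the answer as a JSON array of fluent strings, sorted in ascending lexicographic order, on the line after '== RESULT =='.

Compute (G \ add) ∪ pre:
  G ∩ del = {}  (empty — regression defined)
  G \ add = {at(dock), open(d_bay_dock)} \ {at(dock)} = {open(d_bay_dock)}
  ∪ pre   = {open(d_bay_dock)} ∪ {at(office), open(d_dock_office)}
          = {at(office), open(d_bay_dock), open(d_dock_office)}

== RESULT ==
["at(office)", "open(d_bay_dock)", "open(d_dock_office)"]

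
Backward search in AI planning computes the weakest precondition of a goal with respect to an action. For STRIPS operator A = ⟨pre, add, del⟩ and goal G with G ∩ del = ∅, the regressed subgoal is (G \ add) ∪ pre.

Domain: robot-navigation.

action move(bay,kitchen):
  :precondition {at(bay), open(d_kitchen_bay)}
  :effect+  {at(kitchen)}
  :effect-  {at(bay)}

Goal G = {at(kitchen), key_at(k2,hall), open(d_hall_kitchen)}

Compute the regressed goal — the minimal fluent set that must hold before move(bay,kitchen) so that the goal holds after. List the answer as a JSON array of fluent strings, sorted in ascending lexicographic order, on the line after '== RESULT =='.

Compute (G \ add) ∪ pre:
  G ∩ del = {}  (empty — regression defined)
  G \ add = {at(kitchen), key_at(k2,hall), open(d_hall_kitchen)} \ {at(kitchen)} = {key_at(k2,hall), open(d_hall_kitchen)}
  ∪ pre   = {key_at(k2,hall), open(d_hall_kitchen)} ∪ {at(bay), open(d_kitchen_bay)}
          = {at(bay), key_at(k2,hall), open(d_hall_kitchen), open(d_kitchen_bay)}

== RESULT ==
["at(bay)", "key_at(k2,hall)", "open(d_hall_kitchen)", "open(d_kitchen_bay)"]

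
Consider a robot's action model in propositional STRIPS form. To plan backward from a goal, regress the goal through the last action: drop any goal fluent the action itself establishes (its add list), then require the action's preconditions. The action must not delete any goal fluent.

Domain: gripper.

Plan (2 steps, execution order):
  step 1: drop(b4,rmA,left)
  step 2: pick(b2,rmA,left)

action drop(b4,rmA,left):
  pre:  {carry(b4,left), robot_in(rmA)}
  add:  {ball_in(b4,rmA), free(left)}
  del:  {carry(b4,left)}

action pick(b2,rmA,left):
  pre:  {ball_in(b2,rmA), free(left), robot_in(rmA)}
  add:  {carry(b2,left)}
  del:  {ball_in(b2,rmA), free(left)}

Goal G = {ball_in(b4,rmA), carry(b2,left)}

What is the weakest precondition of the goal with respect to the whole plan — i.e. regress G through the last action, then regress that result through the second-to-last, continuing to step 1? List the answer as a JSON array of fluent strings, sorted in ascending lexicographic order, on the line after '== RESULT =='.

Regress step by step:
  through step 2 (pick(b2,rmA,left)): drop {carry(b2,left)}, keep {ball_in(b4,rmA)}, require {ball_in(b2,rmA), free(left), robot_in(rmA)}
    → {ball_in(b2,rmA), ball_in(b4,rmA), free(left), robot_in(rmA)}
  through step 1 (drop(b4,rmA,left)): drop {ball_in(b4,rmA), free(left)}, keep {ball_in(b2,rmA), robot_in(rmA)}, require {carry(b4,left), robot_in(rmA)}
    → {ball_in(b2,rmA), carry(b4,left), robot_in(rmA)}

== RESULT ==
["ball_in(b2,rmA)", "carry(b4,left)", "robot_in(rmA)"]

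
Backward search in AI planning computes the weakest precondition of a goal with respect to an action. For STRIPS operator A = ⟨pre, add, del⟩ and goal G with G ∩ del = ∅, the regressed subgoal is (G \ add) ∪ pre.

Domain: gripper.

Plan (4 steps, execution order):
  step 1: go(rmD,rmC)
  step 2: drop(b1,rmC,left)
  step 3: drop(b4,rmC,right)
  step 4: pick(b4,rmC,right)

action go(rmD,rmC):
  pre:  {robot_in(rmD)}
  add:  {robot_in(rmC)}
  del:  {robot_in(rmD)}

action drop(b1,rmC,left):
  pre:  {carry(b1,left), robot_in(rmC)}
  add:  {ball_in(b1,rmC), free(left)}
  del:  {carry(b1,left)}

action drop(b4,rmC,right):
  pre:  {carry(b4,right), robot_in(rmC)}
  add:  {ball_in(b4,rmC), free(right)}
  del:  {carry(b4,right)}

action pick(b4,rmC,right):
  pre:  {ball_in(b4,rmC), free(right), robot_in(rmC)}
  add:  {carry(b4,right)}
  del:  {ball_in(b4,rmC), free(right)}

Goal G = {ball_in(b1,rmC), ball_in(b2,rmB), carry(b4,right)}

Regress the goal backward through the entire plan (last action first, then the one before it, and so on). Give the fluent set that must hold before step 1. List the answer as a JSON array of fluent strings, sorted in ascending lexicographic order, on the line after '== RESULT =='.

Regress step by step:
  through step 4 (pick(b4,rmC,right)): drop {carry(b4,right)}, keep {ball_in(b1,rmC), ball_in(b2,rmB)}, require {ball_in(b4,rmC), free(right), robot_in(rmC)}
    → {ball_in(b1,rmC), ball_in(b2,rmB), ball_in(b4,rmC), free(right), robot_in(rmC)}
  through step 3 (drop(b4,rmC,right)): drop {ball_in(b4,rmC), free(right)}, keep {ball_in(b1,rmC), ball_in(b2,rmB), robot_in(rmC)}, require {carry(b4,right), robot_in(rmC)}
    → {ball_in(b1,rmC), ball_in(b2,rmB), carry(b4,right), robot_in(rmC)}
  through step 2 (drop(b1,rmC,left)): drop {ball_in(b1,rmC)}, keep {ball_in(b2,rmB), carry(b4,right), robot_in(rmC)}, require {carry(b1,left), robot_in(rmC)}
    → {ball_in(b2,rmB), carry(b1,left), carry(b4,right), robot_in(rmC)}
  through step 1 (go(rmD,rmC)): drop {robot_in(rmC)}, keep {ball_in(b2,rmB), carry(b1,left), carry(b4,right)}, require {robot_in(rmD)}
    → {ball_in(b2,rmB), carry(b1,left), carry(b4,right), robot_in(rmD)}

== RESULT ==
["ball_in(b2,rmB)", "carry(b1,left)", "carry(b4,right)", "robot_in(rmD)"]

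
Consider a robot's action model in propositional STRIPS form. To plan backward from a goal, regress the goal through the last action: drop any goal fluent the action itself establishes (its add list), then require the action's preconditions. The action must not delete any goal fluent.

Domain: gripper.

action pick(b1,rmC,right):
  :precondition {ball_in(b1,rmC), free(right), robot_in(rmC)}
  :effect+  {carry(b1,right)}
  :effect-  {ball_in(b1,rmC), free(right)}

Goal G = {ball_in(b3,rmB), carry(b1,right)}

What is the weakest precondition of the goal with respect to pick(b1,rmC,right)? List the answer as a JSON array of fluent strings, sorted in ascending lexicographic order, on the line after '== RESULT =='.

Compute (G \ add) ∪ pre:
  G ∩ del = {}  (empty — regression defined)
  G \ add = {ball_in(b3,rmB), carry(b1,right)} \ {carry(b1,right)} = {ball_in(b3,rmB)}
  ∪ pre   = {ball_in(b3,rmB)} ∪ {ball_in(b1,rmC), free(right), robot_in(rmC)}
          = {ball_in(b1,rmC), ball_in(b3,rmB), free(right), robot_in(rmC)}

== RESULT ==
["ball_in(b1,rmC)", "ball_in(b3,rmB)", "free(right)", "robot_in(rmC)"]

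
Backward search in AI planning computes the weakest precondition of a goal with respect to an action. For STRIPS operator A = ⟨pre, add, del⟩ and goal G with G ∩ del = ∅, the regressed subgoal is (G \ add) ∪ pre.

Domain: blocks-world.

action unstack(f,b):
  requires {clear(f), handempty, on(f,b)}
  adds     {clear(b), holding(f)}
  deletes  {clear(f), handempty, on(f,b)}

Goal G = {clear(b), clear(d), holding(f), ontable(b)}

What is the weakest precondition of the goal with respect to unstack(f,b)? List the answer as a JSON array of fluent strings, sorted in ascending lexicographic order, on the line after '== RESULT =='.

Compute (G \ add) ∪ pre:
  G ∩ del = {}  (empty — regression defined)
  G \ add = {clear(b), clear(d), holding(f), ontable(b)} \ {clear(b), holding(f)} = {clear(d), ontable(b)}
  ∪ pre   = {clear(d), ontable(b)} ∪ {clear(f), handempty, on(f,b)}
          = {clear(d), clear(f), handempty, on(f,b), ontable(b)}

== RESULT ==
["clear(d)", "clear(f)", "handempty", "on(f,b)", "ontable(b)"]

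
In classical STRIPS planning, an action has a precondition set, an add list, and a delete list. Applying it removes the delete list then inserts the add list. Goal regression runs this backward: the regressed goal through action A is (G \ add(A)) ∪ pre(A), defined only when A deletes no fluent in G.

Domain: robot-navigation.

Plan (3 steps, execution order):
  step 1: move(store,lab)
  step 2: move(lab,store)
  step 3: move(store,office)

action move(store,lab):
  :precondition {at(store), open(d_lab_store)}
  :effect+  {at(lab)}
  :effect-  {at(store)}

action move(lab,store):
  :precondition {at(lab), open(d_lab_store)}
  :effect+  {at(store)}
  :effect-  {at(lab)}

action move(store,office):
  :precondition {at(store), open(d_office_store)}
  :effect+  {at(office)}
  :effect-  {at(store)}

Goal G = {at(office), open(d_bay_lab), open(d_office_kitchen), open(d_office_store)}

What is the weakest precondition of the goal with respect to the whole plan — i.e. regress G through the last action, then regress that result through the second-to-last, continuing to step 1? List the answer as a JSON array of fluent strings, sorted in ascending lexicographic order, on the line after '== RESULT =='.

Regress step by step:
  through step 3 (move(store,office)): drop {at(office)}, keep {open(d_bay_lab), open(d_office_kitchen), open(d_office_store)}, require {at(store), open(d_office_store)}
    → {at(store), open(d_bay_lab), open(d_office_kitchen), open(d_office_store)}
  through step 2 (move(lab,store)): drop {at(store)}, keep {open(d_bay_lab), open(d_office_kitchen), open(d_office_store)}, require {at(lab), open(d_lab_store)}
    → {at(lab), open(d_bay_lab), open(d_lab_store), open(d_office_kitchen), open(d_office_store)}
  through step 1 (move(store,lab)): drop {at(lab)}, keep {open(d_bay_lab), open(d_lab_store), open(d_office_kitchen), open(d_office_store)}, require {at(store), open(d_lab_store)}
    → {at(store), open(d_bay_lab), open(d_lab_store), open(d_office_kitchen), open(d_office_store)}

== RESULT ==
["at(store)", "open(d_bay_lab)", "open(d_lab_store)", "open(d_office_kitchen)", "open(d_office_store)"]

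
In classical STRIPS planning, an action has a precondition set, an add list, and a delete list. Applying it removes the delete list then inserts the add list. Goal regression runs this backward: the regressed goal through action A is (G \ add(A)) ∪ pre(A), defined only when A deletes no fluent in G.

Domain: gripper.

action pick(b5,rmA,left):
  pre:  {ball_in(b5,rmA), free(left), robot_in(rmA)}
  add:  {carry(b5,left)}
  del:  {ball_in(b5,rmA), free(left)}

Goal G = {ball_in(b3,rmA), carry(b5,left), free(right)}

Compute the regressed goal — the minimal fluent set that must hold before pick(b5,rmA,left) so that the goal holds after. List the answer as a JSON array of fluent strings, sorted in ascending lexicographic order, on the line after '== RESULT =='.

Regress:
  G ∩ del = {}  (empty — regression defined)
  G \ add = {ball_in(b3,rmA), carry(b5,left), free(right)} \ {carry(b5,left)} = {ball_in(b3,rmA), free(right)}
  ∪ pre   = {ball_in(b3,rmA), free(right)} ∪ {ball_in(b5,rmA), free(left), robot_in(rmA)}
          = {ball_in(b3,rmA), ball_in(b5,rmA), free(left), free(right), robot_in(rmA)}

== RESULT ==
["ball_in(b3,rmA)", "ball_in(b5,rmA)", "free(left)", "free(right)", "robot_in(rmA)"]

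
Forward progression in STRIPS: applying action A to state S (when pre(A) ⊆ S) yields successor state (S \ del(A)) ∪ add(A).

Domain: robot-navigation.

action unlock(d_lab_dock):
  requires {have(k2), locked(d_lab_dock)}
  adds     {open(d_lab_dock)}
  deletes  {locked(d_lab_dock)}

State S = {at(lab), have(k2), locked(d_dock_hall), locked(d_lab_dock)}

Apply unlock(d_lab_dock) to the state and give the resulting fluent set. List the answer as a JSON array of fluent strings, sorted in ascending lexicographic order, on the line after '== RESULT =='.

Compute (S \ del) ∪ add:
  pre ⊆ S: {have(k2), locked(d_lab_dock)} ⊆ S  — applicable
  S \ del = {at(lab), have(k2), locked(d_dock_hall)}
  ∪ add   = {at(lab), have(k2), locked(d_dock_hall), open(d_lab_dock)}

== RESULT ==
["at(lab)", "have(k2)", "locked(d_dock_hall)", "open(d_lab_dock)"]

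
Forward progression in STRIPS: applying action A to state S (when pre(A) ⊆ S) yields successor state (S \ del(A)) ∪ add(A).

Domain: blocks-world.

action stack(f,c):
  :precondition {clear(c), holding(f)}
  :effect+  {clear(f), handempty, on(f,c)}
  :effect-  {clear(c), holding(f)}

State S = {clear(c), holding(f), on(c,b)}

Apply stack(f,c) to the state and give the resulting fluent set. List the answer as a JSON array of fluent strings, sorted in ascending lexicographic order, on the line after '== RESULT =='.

Progress:
  pre ⊆ S: {clear(c), holding(f)} ⊆ S  — applicable
  S \ del = {on(c,b)}
  ∪ add   = {clear(f), handempty, on(c,b), on(f,c)}

== RESULT ==
["clear(f)", "handempty", "on(c,b)", "on(f,c)"]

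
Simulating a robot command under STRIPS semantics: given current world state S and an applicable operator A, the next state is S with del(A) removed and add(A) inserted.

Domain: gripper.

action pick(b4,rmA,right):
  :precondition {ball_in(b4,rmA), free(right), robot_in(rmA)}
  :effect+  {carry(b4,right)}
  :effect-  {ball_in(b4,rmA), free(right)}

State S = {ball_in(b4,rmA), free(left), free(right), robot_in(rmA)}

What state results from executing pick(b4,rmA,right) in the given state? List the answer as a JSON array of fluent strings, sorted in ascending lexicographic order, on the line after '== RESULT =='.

Progress:
  pre ⊆ S: {ball_in(b4,rmA), free(right), robot_in(rmA)} ⊆ S  — applicable
  S \ del = {free(left), robot_in(rmA)}
  ∪ add   = {carry(b4,right), free(left), robot_in(rmA)}

== RESULT ==
["carry(b4,right)", "free(left)", "robot_in(rmA)"]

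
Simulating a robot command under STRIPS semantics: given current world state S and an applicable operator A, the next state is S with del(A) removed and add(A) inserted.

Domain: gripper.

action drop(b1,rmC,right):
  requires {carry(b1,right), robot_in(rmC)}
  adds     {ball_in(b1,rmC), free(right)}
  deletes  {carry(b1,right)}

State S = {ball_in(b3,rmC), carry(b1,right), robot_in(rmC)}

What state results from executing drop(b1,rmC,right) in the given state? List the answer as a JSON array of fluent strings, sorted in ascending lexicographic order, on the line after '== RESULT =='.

Progress:
  pre ⊆ S: {carry(b1,right), robot_in(rmC)} ⊆ S  — applicable
  S \ del = {ball_in(b3,rmC), robot_in(rmC)}
  ∪ add   = {ball_in(b1,rmC), ball_in(b3,rmC), free(right), robot_in(rmC)}

== RESULT ==
["ball_in(b1,rmC)", "ball_in(b3,rmC)", "free(right)", "robot_in(rmC)"]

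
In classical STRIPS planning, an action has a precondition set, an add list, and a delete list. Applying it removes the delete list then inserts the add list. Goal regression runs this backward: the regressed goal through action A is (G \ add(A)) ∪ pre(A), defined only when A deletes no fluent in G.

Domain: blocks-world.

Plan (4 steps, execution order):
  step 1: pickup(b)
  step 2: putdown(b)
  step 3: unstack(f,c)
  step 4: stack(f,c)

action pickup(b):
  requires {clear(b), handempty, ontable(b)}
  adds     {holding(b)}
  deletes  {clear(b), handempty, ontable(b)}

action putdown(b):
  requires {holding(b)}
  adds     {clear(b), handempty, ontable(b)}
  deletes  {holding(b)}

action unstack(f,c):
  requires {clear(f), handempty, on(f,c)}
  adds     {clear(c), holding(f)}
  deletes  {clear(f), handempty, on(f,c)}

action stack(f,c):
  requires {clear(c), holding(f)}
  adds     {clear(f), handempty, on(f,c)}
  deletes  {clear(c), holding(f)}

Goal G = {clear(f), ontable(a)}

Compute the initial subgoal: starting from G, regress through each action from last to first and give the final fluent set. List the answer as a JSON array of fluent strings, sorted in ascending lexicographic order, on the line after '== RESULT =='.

Work backward from the goal:
  through step 4 (stack(f,c)): drop {clear(f)}, keep {ontable(a)}, require {clear(c), holding(f)}
    → {clear(c), holding(f), ontable(a)}
  through step 3 (unstack(f,c)): drop {clear(c), holding(f)}, keep {ontable(a)}, require {clear(f), handempty, on(f,c)}
    → {clear(f), handempty, on(f,c), ontable(a)}
  through step 2 (putdown(b)): drop {handempty}, keep {clear(f), on(f,c), ontable(a)}, require {holding(b)}
    → {clear(f), holding(b), on(f,c), ontable(a)}
  through step 1 (pickup(b)): drop {holding(b)}, keep {clear(f), on(f,c), ontable(a)}, require {clear(b), handempty, ontable(b)}
    → {clear(b), clear(f), handempty, on(f,c), ontable(a), ontable(b)}

== RESULT ==
["clear(b)", "clear(f)", "handempty", "on(f,c)", "ontable(a)", "ontable(b)"]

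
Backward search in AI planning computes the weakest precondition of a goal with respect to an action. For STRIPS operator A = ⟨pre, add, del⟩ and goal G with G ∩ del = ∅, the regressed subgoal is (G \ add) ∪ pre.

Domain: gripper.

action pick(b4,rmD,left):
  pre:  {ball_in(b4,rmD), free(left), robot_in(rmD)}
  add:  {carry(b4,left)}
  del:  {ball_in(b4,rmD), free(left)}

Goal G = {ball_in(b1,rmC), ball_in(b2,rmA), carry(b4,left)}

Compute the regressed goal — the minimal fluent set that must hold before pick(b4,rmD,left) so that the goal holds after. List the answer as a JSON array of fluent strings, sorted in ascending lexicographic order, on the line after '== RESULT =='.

Regress:
  G ∩ del = {}  (empty — regression defined)
  G \ add = {ball_in(b1,rmC), ball_in(b2,rmA), carry(b4,left)} \ {carry(b4,left)} = {ball_in(b1,rmC), ball_in(b2,rmA)}
  ∪ pre   = {ball_in(b1,rmC), ball_in(b2,rmA)} ∪ {ball_in(b4,rmD), free(left), robot_in(rmD)}
          = {ball_in(b1,rmC), ball_in(b2,rmA), ball_in(b4,rmD), free(left), robot_in(rmD)}

== RESULT ==
["ball_in(b1,rmC)", "ball_in(b2,rmA)", "ball_in(b4,rmD)", "free(left)", "robot_in(rmD)"]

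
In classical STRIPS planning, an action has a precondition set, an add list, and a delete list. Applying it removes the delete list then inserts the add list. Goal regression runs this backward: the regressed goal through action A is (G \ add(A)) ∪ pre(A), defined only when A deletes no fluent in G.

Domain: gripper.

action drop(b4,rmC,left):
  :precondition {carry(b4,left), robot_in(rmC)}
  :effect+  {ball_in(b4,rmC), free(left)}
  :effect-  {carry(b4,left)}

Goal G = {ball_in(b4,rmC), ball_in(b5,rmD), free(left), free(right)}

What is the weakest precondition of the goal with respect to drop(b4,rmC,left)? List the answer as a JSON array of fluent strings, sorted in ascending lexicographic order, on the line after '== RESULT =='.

Regress:
  G ∩ del = {}  (empty — regression defined)
  G \ add = {ball_in(b4,rmC), ball_in(b5,rmD), free(left), free(right)} \ {ball_in(b4,rmC), free(left)} = {ball_in(b5,rmD), free(right)}
  ∪ pre   = {ball_in(b5,rmD), free(right)} ∪ {carry(b4,left), robot_in(rmC)}
          = {ball_in(b5,rmD), carry(b4,left), free(right), robot_in(rmC)}

== RESULT ==
["ball_in(b5,rmD)", "carry(b4,left)", "free(right)", "robot_in(rmC)"]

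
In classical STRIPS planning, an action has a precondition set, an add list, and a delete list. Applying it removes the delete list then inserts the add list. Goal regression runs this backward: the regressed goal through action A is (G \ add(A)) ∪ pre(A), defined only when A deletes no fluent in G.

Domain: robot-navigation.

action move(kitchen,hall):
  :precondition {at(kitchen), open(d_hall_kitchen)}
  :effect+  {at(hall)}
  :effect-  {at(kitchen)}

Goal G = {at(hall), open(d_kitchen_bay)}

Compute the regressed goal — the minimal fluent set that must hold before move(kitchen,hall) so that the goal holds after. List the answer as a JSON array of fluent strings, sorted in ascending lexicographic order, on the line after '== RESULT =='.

Regress:
  G ∩ del = {}  (empty — regression defined)
  G \ add = {at(hall), open(d_kitchen_bay)} \ {at(hall)} = {open(d_kitchen_bay)}
  ∪ pre   = {open(d_kitchen_bay)} ∪ {at(kitchen), open(d_hall_kitchen)}
          = {at(kitchen), open(d_hall_kitchen), open(d_kitchen_bay)}

== RESULT ==
["at(kitchen)", "open(d_hall_kitchen)", "open(d_kitchen_bay)"]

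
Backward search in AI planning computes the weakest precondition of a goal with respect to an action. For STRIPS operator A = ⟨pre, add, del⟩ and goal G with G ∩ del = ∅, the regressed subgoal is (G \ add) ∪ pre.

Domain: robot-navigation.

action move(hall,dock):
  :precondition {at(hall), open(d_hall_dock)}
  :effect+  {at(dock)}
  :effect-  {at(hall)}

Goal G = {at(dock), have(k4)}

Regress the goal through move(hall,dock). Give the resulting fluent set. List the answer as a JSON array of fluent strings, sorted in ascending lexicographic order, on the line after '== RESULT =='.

Compute (G \ add) ∪ pre:
  G ∩ del = {}  (empty — regression defined)
  G \ add = {at(dock), have(k4)} \ {at(dock)} = {have(k4)}
  ∪ pre   = {have(k4)} ∪ {at(hall), open(d_hall_dock)}
          = {at(hall), have(k4), open(d_hall_dock)}

== RESULT ==
["at(hall)", "have(k4)", "open(d_hall_dock)"]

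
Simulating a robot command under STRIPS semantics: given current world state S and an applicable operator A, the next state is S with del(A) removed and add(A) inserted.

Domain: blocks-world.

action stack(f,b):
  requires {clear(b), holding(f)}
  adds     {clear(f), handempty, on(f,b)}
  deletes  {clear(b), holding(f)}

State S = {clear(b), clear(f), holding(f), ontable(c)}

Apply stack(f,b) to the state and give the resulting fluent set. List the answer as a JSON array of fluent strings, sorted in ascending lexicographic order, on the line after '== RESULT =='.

Progress:
  pre ⊆ S: {clear(b), holding(f)} ⊆ S  — applicable
  S \ del = {clear(f), ontable(c)}
  ∪ add   = {clear(f), handempty, on(f,b), ontable(c)}

== RESULT ==
["clear(f)", "handempty", "on(f,b)", "ontable(c)"]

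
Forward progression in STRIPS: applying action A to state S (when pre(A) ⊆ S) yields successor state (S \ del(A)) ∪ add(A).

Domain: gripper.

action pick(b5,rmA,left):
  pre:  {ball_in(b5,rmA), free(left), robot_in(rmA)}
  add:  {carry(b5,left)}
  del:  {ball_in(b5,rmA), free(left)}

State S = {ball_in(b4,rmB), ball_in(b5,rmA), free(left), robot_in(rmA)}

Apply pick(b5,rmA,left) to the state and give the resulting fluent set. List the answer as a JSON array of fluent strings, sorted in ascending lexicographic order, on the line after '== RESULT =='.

Compute (S \ del) ∪ add:
  pre ⊆ S: {ball_in(b5,rmA), free(left), robot_in(rmA)} ⊆ S  — applicable
  S \ del = {ball_in(b4,rmB), robot_in(rmA)}
  ∪ add   = {ball_in(b4,rmB), carry(b5,left), robot_in(rmA)}

== RESULT ==
["ball_in(b4,rmB)", "carry(b5,left)", "robot_in(rmA)"]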